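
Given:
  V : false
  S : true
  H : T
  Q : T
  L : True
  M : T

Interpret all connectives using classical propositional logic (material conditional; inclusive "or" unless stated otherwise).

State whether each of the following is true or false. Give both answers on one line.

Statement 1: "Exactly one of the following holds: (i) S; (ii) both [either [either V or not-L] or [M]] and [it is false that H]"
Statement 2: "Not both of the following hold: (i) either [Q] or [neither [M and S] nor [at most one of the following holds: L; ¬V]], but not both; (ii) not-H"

Statement 1 true / Statement 2 true

Statement 1: Parsed as S xor (((V or not L) or M) and not H)

not L = not True = False
V or not L = False or False = False
(V or not L) or M = False or True = True
not H = not True = False
((V or not L) or M) and not H = True and False = False
S xor (((V or not L) or M) and not H) = True xor False = True
So Statement 1 is true.

Statement 2: Formalization: (Q xor ((M and S) nor (L nand not V))) nand not H

M and S = True and True = True
not V = not False = True
L nand not V = True nand True = False
(M and S) nor (L nand not V) = True nor False = False
Q xor ((M and S) nor (L nand not V)) = True xor False = True
not H = not True = False
(Q xor ((M and S) nor (L nand not V))) nand not H = True nand False = True
Thus Statement 2 is true.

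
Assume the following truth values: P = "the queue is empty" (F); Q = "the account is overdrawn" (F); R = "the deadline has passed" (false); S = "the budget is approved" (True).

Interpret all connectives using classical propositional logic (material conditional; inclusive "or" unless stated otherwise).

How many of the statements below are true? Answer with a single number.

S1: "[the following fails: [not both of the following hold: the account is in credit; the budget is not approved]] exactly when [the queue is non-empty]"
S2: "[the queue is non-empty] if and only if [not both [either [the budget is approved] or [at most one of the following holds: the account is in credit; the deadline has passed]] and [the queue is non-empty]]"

S1: Formalization: ¬(¬Q ↑ ¬S) ↔ ¬P

¬Q = ¬F = T
¬S = ¬T = F
¬Q ↑ ¬S = T ↑ F = T
¬(¬Q ↑ ¬S) = ¬T = F
¬P = ¬F = T
¬(¬Q ↑ ¬S) ↔ ¬P = F ↔ T = F
Thus S1 is false.

S2: In symbols: ¬P ↔ ((S ∨ (¬Q ↑ R)) ↑ ¬P)

¬P = ¬F = T
¬Q = ¬F = T
¬Q ↑ R = T ↑ F = T
S ∨ (¬Q ↑ R) = T ∨ T = T
¬P = ¬F = T
(S ∨ (¬Q ↑ R)) ↑ ¬P = T ↑ T = F
¬P ↔ ((S ∨ (¬Q ↑ R)) ↑ ¬P) = T ↔ F = F
So S2 is false.

Count: 0.

0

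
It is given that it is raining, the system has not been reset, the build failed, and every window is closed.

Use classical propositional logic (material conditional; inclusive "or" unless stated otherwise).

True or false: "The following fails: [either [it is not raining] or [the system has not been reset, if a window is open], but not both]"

False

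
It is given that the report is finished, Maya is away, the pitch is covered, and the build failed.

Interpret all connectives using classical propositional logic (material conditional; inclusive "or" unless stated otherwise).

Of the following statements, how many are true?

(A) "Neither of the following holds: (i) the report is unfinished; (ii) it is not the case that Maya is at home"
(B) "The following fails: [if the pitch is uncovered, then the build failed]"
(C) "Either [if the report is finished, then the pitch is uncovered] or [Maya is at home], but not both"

0

Let V = "the report is finished" (T), W = "Maya is at home" (F), U = "the pitch is covered" (T), S = "the build passed" (F).

(A): In symbols: ¬V ↓ ¬W

¬V = ¬T = F
¬W = ¬F = T
¬V ↓ ¬W = F ↓ T = F
So (A) is false.

(B): Parsed as ¬(¬U → ¬S)

¬U = ¬T = F
¬S = ¬F = T
¬U → ¬S = F → T = T
¬(¬U → ¬S) = ¬T = F
Thus (B) is false.

(C): Formalization: (V → ¬U) ⊕ W

¬U = ¬T = F
V → ¬U = T → F = F
(V → ¬U) ⊕ W = F ⊕ F = F
Thus (C) is false.

True statements: 0 (none).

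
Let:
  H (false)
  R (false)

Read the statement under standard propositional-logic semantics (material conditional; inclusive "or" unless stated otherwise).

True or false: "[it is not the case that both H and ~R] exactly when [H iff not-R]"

The statement is false.

Formalization: (H nand ~R) <-> (H <-> ~R)

~R = ~F = T
H nand ~R = F nand T = T
~R = ~F = T
H <-> ~R = F <-> T = F
(H nand ~R) <-> (H <-> ~R) = T <-> F = F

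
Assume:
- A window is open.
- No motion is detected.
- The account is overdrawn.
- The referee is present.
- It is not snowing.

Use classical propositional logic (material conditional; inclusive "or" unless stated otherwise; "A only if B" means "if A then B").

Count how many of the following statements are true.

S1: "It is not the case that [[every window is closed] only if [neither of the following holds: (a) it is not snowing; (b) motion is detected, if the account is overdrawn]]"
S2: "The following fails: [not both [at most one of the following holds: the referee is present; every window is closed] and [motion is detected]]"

0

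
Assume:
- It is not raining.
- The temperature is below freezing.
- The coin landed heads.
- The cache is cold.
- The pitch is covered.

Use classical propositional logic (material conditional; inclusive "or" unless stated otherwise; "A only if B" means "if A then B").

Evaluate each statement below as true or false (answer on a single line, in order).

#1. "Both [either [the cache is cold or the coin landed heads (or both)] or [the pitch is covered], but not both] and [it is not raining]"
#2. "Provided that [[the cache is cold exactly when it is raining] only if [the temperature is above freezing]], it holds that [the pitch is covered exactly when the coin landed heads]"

Let S = "the cache is warm" (False), H = "the coin landed heads" (True), V = "the pitch is covered" (True), D = "it is raining" (False), P = "the temperature is below freezing" (True).

#1: Parsed as ((not S or H) xor V) and not D

not S = not False = True
not S or H = True or True = True
(not S or H) xor V = True xor True = False
not D = not False = True
((not S or H) xor V) and not D = False and True = False
Thus #1 is false.

#2: This is ((not S iff D) -> not P) -> (V iff H).

not S = not False = True
not S iff D = True iff False = False
not P = not True = False
(not S iff D) -> not P = False -> False = True
V iff H = True iff True = True
((not S iff D) -> not P) -> (V iff H) = True -> True = True
Hence #2 is true.

#1 False; #2 True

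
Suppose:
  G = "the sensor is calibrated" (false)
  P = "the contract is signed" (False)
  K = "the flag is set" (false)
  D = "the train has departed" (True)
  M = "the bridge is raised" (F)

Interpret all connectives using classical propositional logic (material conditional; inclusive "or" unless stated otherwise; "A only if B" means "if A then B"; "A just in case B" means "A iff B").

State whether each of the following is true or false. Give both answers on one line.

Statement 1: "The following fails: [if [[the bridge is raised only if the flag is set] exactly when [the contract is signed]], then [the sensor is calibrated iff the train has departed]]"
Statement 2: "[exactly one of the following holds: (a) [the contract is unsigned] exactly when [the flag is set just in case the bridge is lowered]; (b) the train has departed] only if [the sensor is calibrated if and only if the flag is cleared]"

Statement 1: Parsed as ¬(((M → K) ↔ P) → (G ↔ D))

M → K = F → F = T
(M → K) ↔ P = T ↔ F = F
G ↔ D = F ↔ T = F
((M → K) ↔ P) → (G ↔ D) = F → F = T
¬(((M → K) ↔ P) → (G ↔ D)) = ¬T = F
So Statement 1 is false.

Statement 2: Formalization: ((¬P ↔ (K ↔ ¬M)) ⊕ D) → (G ↔ ¬K)

¬P = ¬F = T
¬M = ¬F = T
K ↔ ¬M = F ↔ T = F
¬P ↔ (K ↔ ¬M) = T ↔ F = F
(¬P ↔ (K ↔ ¬M)) ⊕ D = F ⊕ T = T
¬K = ¬F = T
G ↔ ¬K = F ↔ T = F
((¬P ↔ (K ↔ ¬M)) ⊕ D) → (G ↔ ¬K) = T → F = F
Hence Statement 2 is false.

Statement 1 False; Statement 2 False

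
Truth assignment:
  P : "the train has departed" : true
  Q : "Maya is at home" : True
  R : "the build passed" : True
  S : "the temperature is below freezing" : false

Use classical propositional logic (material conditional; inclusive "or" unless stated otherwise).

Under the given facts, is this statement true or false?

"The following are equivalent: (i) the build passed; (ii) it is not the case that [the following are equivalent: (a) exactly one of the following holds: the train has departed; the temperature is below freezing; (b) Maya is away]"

Values: R=T, P=T, S=F, Q=T.
Formalization: R <-> ~((P xor S) <-> ~Q)

P xor S = T xor F = T
~Q = ~T = F
(P xor S) <-> ~Q = T <-> F = F
~((P xor S) <-> ~Q) = ~F = T
R <-> ~((P xor S) <-> ~Q) = T <-> T = T

true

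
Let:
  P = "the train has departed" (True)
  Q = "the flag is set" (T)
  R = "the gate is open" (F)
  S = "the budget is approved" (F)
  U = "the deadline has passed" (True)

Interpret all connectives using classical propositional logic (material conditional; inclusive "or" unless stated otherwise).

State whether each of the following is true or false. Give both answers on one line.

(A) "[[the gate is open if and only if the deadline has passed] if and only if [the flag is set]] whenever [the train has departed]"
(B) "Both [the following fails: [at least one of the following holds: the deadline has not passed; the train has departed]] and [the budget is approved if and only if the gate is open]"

(A): Parsed as P -> ((R <-> U) <-> Q)

R <-> U = F <-> T = F
(R <-> U) <-> Q = F <-> T = F
P -> ((R <-> U) <-> Q) = T -> F = F
Hence (A) is false.

(B): In symbols: ~(~U | P) & (S <-> R)

~U = ~T = F
~U | P = F | T = T
~(~U | P) = ~T = F
S <-> R = F <-> F = T
~(~U | P) & (S <-> R) = F & T = F
Thus (B) is false.

(A) F, (B) F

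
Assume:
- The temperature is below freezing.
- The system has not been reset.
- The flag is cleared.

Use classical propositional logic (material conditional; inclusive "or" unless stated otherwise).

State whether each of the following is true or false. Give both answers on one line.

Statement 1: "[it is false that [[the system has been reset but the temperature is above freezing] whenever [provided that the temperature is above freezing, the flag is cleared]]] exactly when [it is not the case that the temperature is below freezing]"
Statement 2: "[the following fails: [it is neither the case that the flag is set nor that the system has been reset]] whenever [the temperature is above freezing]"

Statement 1 False; Statement 2 True

Let K = "the temperature is below freezing" (T), N = "the flag is set" (F), W = "the system has been reset" (F).

Statement 1: This is ~((~K -> ~N) -> (W & ~K)) <-> ~K.

~K = ~T = F
~N = ~F = T
~K -> ~N = F -> T = T
~K = ~T = F
W & ~K = F & F = F
(~K -> ~N) -> (W & ~K) = T -> F = F
~((~K -> ~N) -> (W & ~K)) = ~F = T
~K = ~T = F
~((~K -> ~N) -> (W & ~K)) <-> ~K = T <-> F = F
Thus Statement 1 is false.

Statement 2: In symbols: ~K -> ~(N nor W)

~K = ~T = F
N nor W = F nor F = T
~(N nor W) = ~T = F
~K -> ~(N nor W) = F -> F = T
So Statement 2 is true.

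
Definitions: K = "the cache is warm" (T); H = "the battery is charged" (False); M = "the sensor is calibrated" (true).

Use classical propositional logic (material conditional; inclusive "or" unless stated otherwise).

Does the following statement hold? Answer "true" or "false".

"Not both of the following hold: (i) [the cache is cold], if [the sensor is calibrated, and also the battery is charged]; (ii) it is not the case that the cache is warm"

Formalization: ((M & H) -> ~K) nand ~K

M & H = T & F = F
~K = ~T = F
(M & H) -> ~K = F -> F = T
~K = ~T = F
((M & H) -> ~K) nand ~K = T nand F = T

The statement is true.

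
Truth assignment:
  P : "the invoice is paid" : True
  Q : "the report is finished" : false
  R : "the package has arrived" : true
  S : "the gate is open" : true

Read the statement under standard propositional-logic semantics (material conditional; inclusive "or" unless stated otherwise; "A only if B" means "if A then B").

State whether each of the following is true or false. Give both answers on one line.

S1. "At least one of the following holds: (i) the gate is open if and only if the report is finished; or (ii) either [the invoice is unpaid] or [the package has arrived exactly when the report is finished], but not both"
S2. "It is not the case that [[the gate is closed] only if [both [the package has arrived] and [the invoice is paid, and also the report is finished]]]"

S1 F / S2 F

S1: Formalization: (S ↔ Q) ∨ (¬P ⊕ (R ↔ Q))

S ↔ Q = T ↔ F = F
¬P = ¬T = F
R ↔ Q = T ↔ F = F
¬P ⊕ (R ↔ Q) = F ⊕ F = F
(S ↔ Q) ∨ (¬P ⊕ (R ↔ Q)) = F ∨ F = F
So S1 is false.

S2: This is ¬(¬S → (R ∧ (P ∧ Q))).

¬S = ¬T = F
P ∧ Q = T ∧ F = F
R ∧ (P ∧ Q) = T ∧ F = F
¬S → (R ∧ (P ∧ Q)) = F → F = T
¬(¬S → (R ∧ (P ∧ Q))) = ¬T = F
So S2 is false.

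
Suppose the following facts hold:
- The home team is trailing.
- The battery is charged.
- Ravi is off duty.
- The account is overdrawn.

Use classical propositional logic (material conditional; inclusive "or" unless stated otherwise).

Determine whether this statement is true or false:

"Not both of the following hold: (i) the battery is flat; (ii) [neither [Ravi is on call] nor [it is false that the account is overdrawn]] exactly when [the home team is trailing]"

Let L = "the battery is charged" (T), W = "Ravi is on call" (F), N = "the account is overdrawn" (T), Q = "the home team is leading" (F).
Parsed as ~L nand ((W nor ~N) <-> ~Q)

~L = ~T = F
~N = ~T = F
W nor ~N = F nor F = T
~Q = ~F = T
(W nor ~N) <-> ~Q = T <-> T = T
~L nand ((W nor ~N) <-> ~Q) = F nand T = T

True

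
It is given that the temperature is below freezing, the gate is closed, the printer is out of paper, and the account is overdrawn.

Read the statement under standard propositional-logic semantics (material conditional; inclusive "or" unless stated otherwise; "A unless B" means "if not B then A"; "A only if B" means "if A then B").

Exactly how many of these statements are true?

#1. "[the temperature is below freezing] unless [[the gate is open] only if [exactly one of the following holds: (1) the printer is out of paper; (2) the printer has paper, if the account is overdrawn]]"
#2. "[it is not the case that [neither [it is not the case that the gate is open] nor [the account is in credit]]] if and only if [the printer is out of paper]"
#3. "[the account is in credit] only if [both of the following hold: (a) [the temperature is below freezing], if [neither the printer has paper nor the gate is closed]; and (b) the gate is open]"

Let H = "the temperature is below freezing" (T), D = "the gate is open" (F), N = "the printer has paper" (F), S = "the account is overdrawn" (T).

#1: In symbols: H | (D -> (~N xor (S -> N)))

~N = ~F = T
S -> N = T -> F = F
~N xor (S -> N) = T xor F = T
D -> (~N xor (S -> N)) = F -> T = T
H | (D -> (~N xor (S -> N))) = T | T = T
Thus #1 is true.

#2: Formalization: ~(~D nor ~S) <-> ~N

~D = ~F = T
~S = ~T = F
~D nor ~S = T nor F = F
~(~D nor ~S) = ~F = T
~N = ~F = T
~(~D nor ~S) <-> ~N = T <-> T = T
Hence #2 is true.

#3: Parsed as ~S -> (((N nor ~D) -> H) & D)

~S = ~T = F
~D = ~F = T
N nor ~D = F nor T = F
(N nor ~D) -> H = F -> T = T
((N nor ~D) -> H) & D = T & F = F
~S -> (((N nor ~D) -> H) & D) = F -> F = T
Thus #3 is true.

3 of the 3 statements are true.

3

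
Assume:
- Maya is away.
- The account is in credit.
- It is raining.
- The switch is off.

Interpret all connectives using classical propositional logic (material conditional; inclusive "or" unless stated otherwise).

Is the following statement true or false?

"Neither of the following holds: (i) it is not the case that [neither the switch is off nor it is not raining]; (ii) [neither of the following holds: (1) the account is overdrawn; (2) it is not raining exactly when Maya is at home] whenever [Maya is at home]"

Let S = "the switch is on" (F), R = "it is raining" (T), P = "Maya is at home" (F), Q = "the account is overdrawn" (F).
In symbols: ¬(¬S ↓ ¬R) ↓ (P → (Q ↓ (¬R ↔ P)))

¬S = ¬F = T
¬R = ¬T = F
¬S ↓ ¬R = T ↓ F = F
¬(¬S ↓ ¬R) = ¬F = T
¬R = ¬T = F
¬R ↔ P = F ↔ F = T
Q ↓ (¬R ↔ P) = F ↓ T = F
P → (Q ↓ (¬R ↔ P)) = F → F = T
¬(¬S ↓ ¬R) ↓ (P → (Q ↓ (¬R ↔ P))) = T ↓ T = F

False.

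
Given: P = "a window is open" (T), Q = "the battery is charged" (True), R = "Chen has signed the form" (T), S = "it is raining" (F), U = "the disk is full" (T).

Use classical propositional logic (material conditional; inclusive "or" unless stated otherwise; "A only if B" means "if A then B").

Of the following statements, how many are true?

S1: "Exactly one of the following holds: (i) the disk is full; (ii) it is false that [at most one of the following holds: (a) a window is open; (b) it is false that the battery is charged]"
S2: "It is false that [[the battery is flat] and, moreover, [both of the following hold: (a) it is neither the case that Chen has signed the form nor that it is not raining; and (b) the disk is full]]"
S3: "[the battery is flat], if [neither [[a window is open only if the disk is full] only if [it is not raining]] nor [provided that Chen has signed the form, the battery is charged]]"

3

S1: Formalization: U xor ~(P nand ~Q)

~Q = ~T = F
P nand ~Q = T nand F = T
~(P nand ~Q) = ~T = F
U xor ~(P nand ~Q) = T xor F = T
Hence S1 is true.

S2: Parsed as ~(~Q & ((R nor ~S) & U))

~Q = ~T = F
~S = ~F = T
R nor ~S = T nor T = F
(R nor ~S) & U = F & T = F
~Q & ((R nor ~S) & U) = F & F = F
~(~Q & ((R nor ~S) & U)) = ~F = T
Hence S2 is true.

S3: This is (((P -> U) -> ~S) nor (R -> Q)) -> ~Q.

P -> U = T -> T = T
~S = ~F = T
(P -> U) -> ~S = T -> T = T
R -> Q = T -> T = T
((P -> U) -> ~S) nor (R -> Q) = T nor T = F
~Q = ~T = F
(((P -> U) -> ~S) nor (R -> Q)) -> ~Q = F -> F = T
Thus S3 is true.

True statements: 3.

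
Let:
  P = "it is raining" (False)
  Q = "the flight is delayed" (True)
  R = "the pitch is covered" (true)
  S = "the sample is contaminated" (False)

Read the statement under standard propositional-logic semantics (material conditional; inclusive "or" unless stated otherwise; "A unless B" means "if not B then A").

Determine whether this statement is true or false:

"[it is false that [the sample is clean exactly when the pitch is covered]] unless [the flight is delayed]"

true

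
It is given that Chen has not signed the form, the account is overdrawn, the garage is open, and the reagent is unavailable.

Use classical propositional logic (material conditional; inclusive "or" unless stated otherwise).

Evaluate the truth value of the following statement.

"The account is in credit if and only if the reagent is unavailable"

false

Let Q = "the account is overdrawn" (True), S = "the reagent is available" (False).
Formalization: not Q iff not S

not Q = not True = False
not S = not False = True
not Q iff not S = False iff True = False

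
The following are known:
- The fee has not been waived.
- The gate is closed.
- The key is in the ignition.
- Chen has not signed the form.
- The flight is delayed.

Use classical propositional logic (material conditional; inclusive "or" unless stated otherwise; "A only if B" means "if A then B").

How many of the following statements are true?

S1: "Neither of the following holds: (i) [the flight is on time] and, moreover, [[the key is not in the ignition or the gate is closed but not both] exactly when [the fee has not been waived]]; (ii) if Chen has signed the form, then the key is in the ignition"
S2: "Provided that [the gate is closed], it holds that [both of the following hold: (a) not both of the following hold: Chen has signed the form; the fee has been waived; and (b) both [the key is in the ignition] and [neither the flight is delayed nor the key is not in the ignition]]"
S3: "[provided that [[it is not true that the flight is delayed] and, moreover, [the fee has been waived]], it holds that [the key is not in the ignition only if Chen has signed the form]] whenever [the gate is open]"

Let W = "the flight is delayed" (T), M = "the key is in the ignition" (T), N = "the gate is open" (F), D = "the fee has been waived" (F), K = "Chen has signed the form" (F).

S1: Parsed as (~W & ((~M xor ~N) <-> ~D)) nor (K -> M)

~W = ~T = F
~M = ~T = F
~N = ~F = T
~M xor ~N = F xor T = T
~D = ~F = T
(~M xor ~N) <-> ~D = T <-> T = T
~W & ((~M xor ~N) <-> ~D) = F & T = F
K -> M = F -> T = T
(~W & ((~M xor ~N) <-> ~D)) nor (K -> M) = F nor T = F
So S1 is false.

S2: This is ~N -> ((K nand D) & (M & (W nor ~M))).

~N = ~F = T
K nand D = F nand F = T
~M = ~T = F
W nor ~M = T nor F = F
M & (W nor ~M) = T & F = F
(K nand D) & (M & (W nor ~M)) = T & F = F
~N -> ((K nand D) & (M & (W nor ~M))) = T -> F = F
So S2 is false.

S3: Formalization: N -> ((~W & D) -> (~M -> K))

~W = ~T = F
~W & D = F & F = F
~M = ~T = F
~M -> K = F -> F = T
(~W & D) -> (~M -> K) = F -> T = T
N -> ((~W & D) -> (~M -> K)) = F -> T = T
Hence S3 is true.

Count: 1.

1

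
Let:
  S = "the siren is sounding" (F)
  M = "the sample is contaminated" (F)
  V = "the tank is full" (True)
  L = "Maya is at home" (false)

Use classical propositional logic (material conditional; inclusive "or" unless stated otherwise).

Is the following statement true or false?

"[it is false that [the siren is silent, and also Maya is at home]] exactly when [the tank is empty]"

Values: S=False, L=False, V=True.
This is not (not S and L) iff not V.

not S = not False = True
not S and L = True and False = False
not (not S and L) = not False = True
not V = not True = False
not (not S and L) iff not V = True iff False = False

False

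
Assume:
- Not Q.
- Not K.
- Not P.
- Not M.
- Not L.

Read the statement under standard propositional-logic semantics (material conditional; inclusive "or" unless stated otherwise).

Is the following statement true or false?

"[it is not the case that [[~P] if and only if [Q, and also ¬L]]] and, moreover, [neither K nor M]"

Formalization: ~(~P <-> (Q & ~L)) & (K nor M)

~P = ~F = T
~L = ~F = T
Q & ~L = F & T = F
~P <-> (Q & ~L) = T <-> F = F
~(~P <-> (Q & ~L)) = ~F = T
K nor M = F nor F = T
~(~P <-> (Q & ~L)) & (K nor M) = T & T = T

The statement is true.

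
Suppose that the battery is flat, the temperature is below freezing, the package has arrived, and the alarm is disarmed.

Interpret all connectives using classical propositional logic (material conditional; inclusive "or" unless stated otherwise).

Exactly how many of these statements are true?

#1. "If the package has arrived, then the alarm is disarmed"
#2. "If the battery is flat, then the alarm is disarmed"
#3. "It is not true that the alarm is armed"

Let R = "the package has arrived" (T), S = "the alarm is armed" (F), P = "the battery is charged" (F).

#1: Formalization: R → ¬S

¬S = ¬F = T
R → ¬S = T → T = T
So #1 is true.

#2: Formalization: ¬P → ¬S

¬P = ¬F = T
¬S = ¬F = T
¬P → ¬S = T → T = T
So #2 is true.

#3: Parsed as ¬S

¬S = ¬F = T
Thus #3 is true.

3 of the 3 statements are true (#1, #2, #3).

3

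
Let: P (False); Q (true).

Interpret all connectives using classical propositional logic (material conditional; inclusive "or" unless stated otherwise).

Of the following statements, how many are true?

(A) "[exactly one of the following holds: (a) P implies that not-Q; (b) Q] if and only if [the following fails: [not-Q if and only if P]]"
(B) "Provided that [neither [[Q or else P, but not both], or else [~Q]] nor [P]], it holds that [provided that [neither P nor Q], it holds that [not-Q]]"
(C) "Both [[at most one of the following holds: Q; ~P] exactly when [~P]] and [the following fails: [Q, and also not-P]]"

(A): In symbols: ((P -> ~Q) xor Q) <-> ~(~Q <-> P)

~Q = ~T = F
P -> ~Q = F -> F = T
(P -> ~Q) xor Q = T xor T = F
~Q = ~T = F
~Q <-> P = F <-> F = T
~(~Q <-> P) = ~T = F
((P -> ~Q) xor Q) <-> ~(~Q <-> P) = F <-> F = T
So (A) is true.

(B): In symbols: (((Q xor P) | ~Q) nor P) -> ((P nor Q) -> ~Q)

Q xor P = T xor F = T
~Q = ~T = F
(Q xor P) | ~Q = T | F = T
((Q xor P) | ~Q) nor P = T nor F = F
P nor Q = F nor T = F
~Q = ~T = F
(P nor Q) -> ~Q = F -> F = T
(((Q xor P) | ~Q) nor P) -> ((P nor Q) -> ~Q) = F -> T = T
So (B) is true.

(C): This is ((Q nand ~P) <-> ~P) & ~(Q & ~P).

~P = ~F = T
Q nand ~P = T nand T = F
~P = ~F = T
(Q nand ~P) <-> ~P = F <-> T = F
~P = ~F = T
Q & ~P = T & T = T
~(Q & ~P) = ~T = F
((Q nand ~P) <-> ~P) & ~(Q & ~P) = F & F = F
So (C) is false.

True statements: 2 ((A), (B)).

2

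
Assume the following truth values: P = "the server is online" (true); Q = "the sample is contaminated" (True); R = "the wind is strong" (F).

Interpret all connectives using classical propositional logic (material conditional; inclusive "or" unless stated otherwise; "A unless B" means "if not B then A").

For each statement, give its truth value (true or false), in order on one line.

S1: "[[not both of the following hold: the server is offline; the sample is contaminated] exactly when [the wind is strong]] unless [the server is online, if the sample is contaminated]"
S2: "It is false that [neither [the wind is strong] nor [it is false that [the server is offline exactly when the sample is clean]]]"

S1: In symbols: ((not P nand Q) iff R) or (Q -> P)

not P = not True = False
not P nand Q = False nand True = True
(not P nand Q) iff R = True iff False = False
Q -> P = True -> True = True
((not P nand Q) iff R) or (Q -> P) = False or True = True
Thus S1 is true.

S2: In symbols: not (R nor not (not P iff not Q))

not P = not True = False
not Q = not True = False
not P iff not Q = False iff False = True
not (not P iff not Q) = not True = False
R nor not (not P iff not Q) = False nor False = True
not (R nor not (not P iff not Q)) = not True = False
Hence S2 is false.

S1 True / S2 False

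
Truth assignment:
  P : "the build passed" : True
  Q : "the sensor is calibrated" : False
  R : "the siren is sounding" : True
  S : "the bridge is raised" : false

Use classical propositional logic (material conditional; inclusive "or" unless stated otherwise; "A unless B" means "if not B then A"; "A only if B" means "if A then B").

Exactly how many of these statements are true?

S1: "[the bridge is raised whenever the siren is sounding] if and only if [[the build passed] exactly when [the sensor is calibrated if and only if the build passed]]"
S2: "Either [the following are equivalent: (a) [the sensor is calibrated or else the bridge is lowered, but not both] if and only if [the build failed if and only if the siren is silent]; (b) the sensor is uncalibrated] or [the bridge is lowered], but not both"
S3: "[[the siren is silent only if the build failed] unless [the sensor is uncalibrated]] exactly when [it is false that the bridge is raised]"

S1: Parsed as (R -> S) iff (P iff (Q iff P))

R -> S = True -> False = False
Q iff P = False iff True = False
P iff (Q iff P) = True iff False = False
(R -> S) iff (P iff (Q iff P)) = False iff False = True
Thus S1 is true.

S2: Formalization: (((Q xor not S) iff (not P iff not R)) iff not Q) xor not S

not S = not False = True
Q xor not S = False xor True = True
not P = not True = False
not R = not True = False
not P iff not R = False iff False = True
(Q xor not S) iff (not P iff not R) = True iff True = True
not Q = not False = True
((Q xor not S) iff (not P iff not R)) iff not Q = True iff True = True
not S = not False = True
(((Q xor not S) iff (not P iff not R)) iff not Q) xor not S = True xor True = False
Thus S2 is false.

S3: In symbols: ((not R -> not P) or not Q) iff not S

not R = not True = False
not P = not True = False
not R -> not P = False -> False = True
not Q = not False = True
(not R -> not P) or not Q = True or True = True
not S = not False = True
((not R -> not P) or not Q) iff not S = True iff True = True
Hence S3 is true.

2 of the 3 statements are true.

2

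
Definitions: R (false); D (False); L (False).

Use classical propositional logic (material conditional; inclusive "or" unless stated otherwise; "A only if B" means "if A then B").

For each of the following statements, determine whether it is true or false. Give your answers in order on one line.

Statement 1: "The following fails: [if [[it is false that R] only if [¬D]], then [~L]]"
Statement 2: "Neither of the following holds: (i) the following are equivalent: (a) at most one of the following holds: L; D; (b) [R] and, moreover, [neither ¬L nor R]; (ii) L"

Statement 1 False; Statement 2 True

Statement 1: Parsed as ¬((¬R → ¬D) → ¬L)

¬R = ¬F = T
¬D = ¬F = T
¬R → ¬D = T → T = T
¬L = ¬F = T
(¬R → ¬D) → ¬L = T → T = T
¬((¬R → ¬D) → ¬L) = ¬T = F
So Statement 1 is false.

Statement 2: Formalization: ((L ↑ D) ↔ (R ∧ (¬L ↓ R))) ↓ L

L ↑ D = F ↑ F = T
¬L = ¬F = T
¬L ↓ R = T ↓ F = F
R ∧ (¬L ↓ R) = F ∧ F = F
(L ↑ D) ↔ (R ∧ (¬L ↓ R)) = T ↔ F = F
((L ↑ D) ↔ (R ∧ (¬L ↓ R))) ↓ L = F ↓ F = T
Thus Statement 2 is true.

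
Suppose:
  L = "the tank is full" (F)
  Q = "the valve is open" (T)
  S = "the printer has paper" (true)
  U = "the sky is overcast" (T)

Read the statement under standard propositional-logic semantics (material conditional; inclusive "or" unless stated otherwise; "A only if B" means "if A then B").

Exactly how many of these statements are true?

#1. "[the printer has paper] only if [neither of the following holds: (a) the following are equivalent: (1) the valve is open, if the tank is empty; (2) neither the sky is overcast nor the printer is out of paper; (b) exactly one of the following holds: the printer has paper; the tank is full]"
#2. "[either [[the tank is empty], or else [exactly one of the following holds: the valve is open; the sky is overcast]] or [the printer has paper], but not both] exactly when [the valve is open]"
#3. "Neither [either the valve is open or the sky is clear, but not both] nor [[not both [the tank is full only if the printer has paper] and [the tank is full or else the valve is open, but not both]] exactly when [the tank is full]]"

0

#1: This is S -> (((not L -> Q) iff (U nor not S)) nor (S xor L)).

not L = not False = True
not L -> Q = True -> True = True
not S = not True = False
U nor not S = True nor False = False
(not L -> Q) iff (U nor not S) = True iff False = False
S xor L = True xor False = True
((not L -> Q) iff (U nor not S)) nor (S xor L) = False nor True = False
S -> (((not L -> Q) iff (U nor not S)) nor (S xor L)) = True -> False = False
So #1 is false.

#2: Formalization: ((not L or (Q xor U)) xor S) iff Q

not L = not False = True
Q xor U = True xor True = False
not L or (Q xor U) = True or False = True
(not L or (Q xor U)) xor S = True xor True = False
((not L or (Q xor U)) xor S) iff Q = False iff True = False
Hence #2 is false.

#3: Parsed as (Q xor not U) nor (((L -> S) nand (L xor Q)) iff L)

not U = not True = False
Q xor not U = True xor False = True
L -> S = False -> True = True
L xor Q = False xor True = True
(L -> S) nand (L xor Q) = True nand True = False
((L -> S) nand (L xor Q)) iff L = False iff False = True
(Q xor not U) nor (((L -> S) nand (L xor Q)) iff L) = True nor True = False
Thus #3 is false.

True statements: 0 (none).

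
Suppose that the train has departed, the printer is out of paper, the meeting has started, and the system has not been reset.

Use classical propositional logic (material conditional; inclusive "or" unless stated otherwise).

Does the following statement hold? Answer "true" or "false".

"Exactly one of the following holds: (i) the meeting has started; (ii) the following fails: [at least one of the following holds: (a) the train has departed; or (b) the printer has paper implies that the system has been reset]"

Let R = "the meeting has started" (T), P = "the train has departed" (T), Q = "the printer has paper" (F), S = "the system has been reset" (F).
This is R ⊕ ¬(P ∨ (Q → S)).

Q → S = F → F = T
P ∨ (Q → S) = T ∨ T = T
¬(P ∨ (Q → S)) = ¬T = F
R ⊕ ¬(P ∨ (Q → S)) = T ⊕ F = T

true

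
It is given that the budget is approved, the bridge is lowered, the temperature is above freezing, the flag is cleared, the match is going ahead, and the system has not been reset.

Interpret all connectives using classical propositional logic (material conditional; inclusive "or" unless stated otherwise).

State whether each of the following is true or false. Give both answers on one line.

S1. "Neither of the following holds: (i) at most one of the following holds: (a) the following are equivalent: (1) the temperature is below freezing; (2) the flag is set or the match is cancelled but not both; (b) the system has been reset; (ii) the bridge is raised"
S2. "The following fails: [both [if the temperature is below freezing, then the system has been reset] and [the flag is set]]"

S1 F; S2 T

Let R = "the temperature is below freezing" (False), S = "the flag is set" (False), U = "the match is cancelled" (False), V = "the system has been reset" (False), Q = "the bridge is raised" (False).

S1: Formalization: ((R iff (S xor U)) nand V) nor Q

S xor U = False xor False = False
R iff (S xor U) = False iff False = True
(R iff (S xor U)) nand V = True nand False = True
((R iff (S xor U)) nand V) nor Q = True nor False = False
Thus S1 is false.

S2: This is not ((R -> V) and S).

R -> V = False -> False = True
(R -> V) and S = True and False = False
not ((R -> V) and S) = not False = True
Hence S2 is true.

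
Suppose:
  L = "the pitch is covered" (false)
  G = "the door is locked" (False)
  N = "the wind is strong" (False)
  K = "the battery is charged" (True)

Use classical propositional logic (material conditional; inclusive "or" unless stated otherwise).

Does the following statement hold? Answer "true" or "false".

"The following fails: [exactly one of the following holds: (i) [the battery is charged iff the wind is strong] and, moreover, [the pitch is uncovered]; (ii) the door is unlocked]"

The statement is false.

In symbols: ¬(((K ↔ N) ∧ ¬L) ⊕ ¬G)

K ↔ N = T ↔ F = F
¬L = ¬F = T
(K ↔ N) ∧ ¬L = F ∧ T = F
¬G = ¬F = T
((K ↔ N) ∧ ¬L) ⊕ ¬G = F ⊕ T = T
¬(((K ↔ N) ∧ ¬L) ⊕ ¬G) = ¬T = F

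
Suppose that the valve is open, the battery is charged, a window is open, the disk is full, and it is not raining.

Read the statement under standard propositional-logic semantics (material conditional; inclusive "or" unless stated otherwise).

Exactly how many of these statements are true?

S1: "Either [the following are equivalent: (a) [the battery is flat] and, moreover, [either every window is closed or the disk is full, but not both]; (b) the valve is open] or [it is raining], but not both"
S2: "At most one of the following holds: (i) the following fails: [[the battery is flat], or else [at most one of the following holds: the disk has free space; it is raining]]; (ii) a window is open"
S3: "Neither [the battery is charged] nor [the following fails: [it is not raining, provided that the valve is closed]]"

1

Let W = "the battery is charged" (True), K = "a window is open" (True), H = "the disk is full" (True), Q = "the valve is open" (True), U = "it is raining" (False).

S1: Formalization: ((not W and (not K xor H)) iff Q) xor U

not W = not True = False
not K = not True = False
not K xor H = False xor True = True
not W and (not K xor H) = False and True = False
(not W and (not K xor H)) iff Q = False iff True = False
((not W and (not K xor H)) iff Q) xor U = False xor False = False
Hence S1 is false.

S2: This is not (not W or (not H nand U)) nand K.

not W = not True = False
not H = not True = False
not H nand U = False nand False = True
not W or (not H nand U) = False or True = True
not (not W or (not H nand U)) = not True = False
not (not W or (not H nand U)) nand K = False nand True = True
Thus S2 is true.

S3: Parsed as W nor not (not Q -> not U)

not Q = not True = False
not U = not False = True
not Q -> not U = False -> True = True
not (not Q -> not U) = not True = False
W nor not (not Q -> not U) = True nor False = False
So S3 is false.

1 of the 3 statements is true (S2).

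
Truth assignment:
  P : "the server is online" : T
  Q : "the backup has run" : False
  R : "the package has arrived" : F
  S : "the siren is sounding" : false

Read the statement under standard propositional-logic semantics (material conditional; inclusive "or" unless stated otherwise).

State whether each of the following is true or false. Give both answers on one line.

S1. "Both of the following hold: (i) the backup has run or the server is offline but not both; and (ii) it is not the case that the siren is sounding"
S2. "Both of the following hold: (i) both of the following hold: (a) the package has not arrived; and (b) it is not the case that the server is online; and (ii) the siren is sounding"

S1 false, S2 false

S1: In symbols: (Q xor ~P) & ~S

~P = ~T = F
Q xor ~P = F xor F = F
~S = ~F = T
(Q xor ~P) & ~S = F & T = F
Thus S1 is false.

S2: Parsed as (~R & ~P) & S

~R = ~F = T
~P = ~T = F
~R & ~P = T & F = F
(~R & ~P) & S = F & F = F
Hence S2 is false.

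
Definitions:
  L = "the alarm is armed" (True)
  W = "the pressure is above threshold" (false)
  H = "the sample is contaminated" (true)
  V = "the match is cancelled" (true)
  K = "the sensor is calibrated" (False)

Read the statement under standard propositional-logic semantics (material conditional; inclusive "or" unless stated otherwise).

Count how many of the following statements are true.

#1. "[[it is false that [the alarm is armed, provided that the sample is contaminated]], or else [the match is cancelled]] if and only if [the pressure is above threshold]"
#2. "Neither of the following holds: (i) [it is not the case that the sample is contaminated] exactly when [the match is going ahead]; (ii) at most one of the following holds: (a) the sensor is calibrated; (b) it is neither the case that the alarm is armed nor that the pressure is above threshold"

0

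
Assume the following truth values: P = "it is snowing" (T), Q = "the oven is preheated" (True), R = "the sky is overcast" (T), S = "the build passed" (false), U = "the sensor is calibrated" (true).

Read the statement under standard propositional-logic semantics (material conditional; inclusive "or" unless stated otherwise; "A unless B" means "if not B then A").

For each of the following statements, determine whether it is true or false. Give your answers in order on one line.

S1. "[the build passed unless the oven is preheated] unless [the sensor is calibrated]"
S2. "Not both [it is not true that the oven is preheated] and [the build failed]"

S1: Formalization: (S or Q) or U

S or Q = False or True = True
(S or Q) or U = True or True = True
Hence S1 is true.

S2: Formalization: not Q nand not S

not Q = not True = False
not S = not False = True
not Q nand not S = False nand True = True
Hence S2 is true.

S1 True; S2 True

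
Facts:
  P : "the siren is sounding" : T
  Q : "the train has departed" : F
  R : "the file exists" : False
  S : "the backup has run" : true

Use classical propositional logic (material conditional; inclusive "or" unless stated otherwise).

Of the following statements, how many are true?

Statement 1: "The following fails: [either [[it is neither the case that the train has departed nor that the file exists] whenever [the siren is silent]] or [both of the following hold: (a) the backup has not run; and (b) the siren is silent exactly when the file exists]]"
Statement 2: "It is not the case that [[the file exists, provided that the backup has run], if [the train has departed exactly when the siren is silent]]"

1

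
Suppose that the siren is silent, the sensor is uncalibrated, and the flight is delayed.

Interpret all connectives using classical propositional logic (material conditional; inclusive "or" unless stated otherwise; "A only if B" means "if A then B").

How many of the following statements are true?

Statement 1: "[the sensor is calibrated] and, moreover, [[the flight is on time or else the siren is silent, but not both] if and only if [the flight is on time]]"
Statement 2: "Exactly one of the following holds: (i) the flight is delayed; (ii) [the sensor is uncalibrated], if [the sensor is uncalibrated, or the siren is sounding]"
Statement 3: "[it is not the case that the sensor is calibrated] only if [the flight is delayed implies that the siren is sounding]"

0

Let G = "the sensor is calibrated" (False), W = "the flight is delayed" (True), M = "the siren is sounding" (False).

Statement 1: Parsed as G and ((not W xor not M) iff not W)

not W = not True = False
not M = not False = True
not W xor not M = False xor True = True
not W = not True = False
(not W xor not M) iff not W = True iff False = False
G and ((not W xor not M) iff not W) = False and False = False
So Statement 1 is false.

Statement 2: This is W xor ((not G or M) -> not G).

not G = not False = True
not G or M = True or False = True
not G = not False = True
(not G or M) -> not G = True -> True = True
W xor ((not G or M) -> not G) = True xor True = False
Thus Statement 2 is false.

Statement 3: Formalization: not G -> (W -> M)

not G = not False = True
W -> M = True -> False = False
not G -> (W -> M) = True -> False = False
Hence Statement 3 is false.

Count: 0.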